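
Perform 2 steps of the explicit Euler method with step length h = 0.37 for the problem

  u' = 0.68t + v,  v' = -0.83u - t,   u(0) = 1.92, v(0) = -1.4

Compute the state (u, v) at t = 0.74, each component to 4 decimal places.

0.7589, -2.5571

Euler on (u,v): u_{n+1} = u_n + h·u', v_{n+1} = v_n + h·v'.
0.000000: (1.920000, -1.400000); f=(-1.400000, -1.593600) → (1.402000, -1.989632)
0.370000: (1.402000, -1.989632); f=(-1.738032, -1.533660) → (0.758928, -2.557086)
(u(0.74), v(0.74)) ≈ (0.7589, -2.5571)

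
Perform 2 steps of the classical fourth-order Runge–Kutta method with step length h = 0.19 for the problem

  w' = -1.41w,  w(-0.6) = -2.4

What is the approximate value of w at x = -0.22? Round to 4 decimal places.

-1.4045

RK4: k1 = f(x_n, w_n); k2 = f(x_n + h/2, w_n + (h/2)·k1); k3 = f(x_n + h/2, w_n + (h/2)·k2); k4 = f(x_n + h, w_n + h·k3); w_{n+1} = w_n + (h/6)·(k1 + 2k2 + 2k3 + k4).
x=-0.600000, w=-2.400000:
  k1 = f(-0.600000, -2.400000) = 3.384000
  k2 = f(-0.505000, -2.078520) = 2.930713
  k3 = f(-0.505000, -2.121582) = 2.991431
  k4 = f(-0.410000, -1.831628) = 2.582596
  w ← -2.400000 + (0.19/6)·(k1 + 2k2 + 2k3 + k4) = -1.835989
x=-0.410000, w=-1.835989:
  k1 = f(-0.410000, -1.835989) = 2.588744
  k2 = f(-0.315000, -1.590058) = 2.241982
  k3 = f(-0.315000, -1.623000) = 2.288431
  k4 = f(-0.220000, -1.401187) = 1.975673
  w ← -1.835989 + (0.19/6)·(k1 + 2k2 + 2k3 + k4) = -1.404523
w(-0.22) ≈ -1.4045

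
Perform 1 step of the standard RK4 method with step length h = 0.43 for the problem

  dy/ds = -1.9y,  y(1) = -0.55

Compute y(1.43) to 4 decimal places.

RK4: k1 = f(s_n, y_n); k2 = f(s_n + h/2, y_n + (h/2)·k1); k3 = f(s_n + h/2, y_n + (h/2)·k2); k4 = f(s_n + h, y_n + h·k3); y_{n+1} = y_n + (h/6)·(k1 + 2k2 + 2k3 + k4).
s=1.000000, y=-0.550000:
  k1 = f(1.000000, -0.550000) = 1.045000
  k2 = f(1.215000, -0.325325) = 0.618118
  k3 = f(1.215000, -0.417105) = 0.792499
  k4 = f(1.430000, -0.209225) = 0.397528
  y ← -0.550000 + (0.43/6)·(k1 + 2k2 + 2k3 + k4) = -0.244430
y(1.43) ≈ -0.2444

-0.2444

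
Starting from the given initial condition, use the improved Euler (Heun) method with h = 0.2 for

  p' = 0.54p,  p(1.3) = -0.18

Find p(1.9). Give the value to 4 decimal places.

-0.2487

Heun: k1 = f(t_n, p_n); k2 = f(t_n + h, p_n + h·k1); p_{n+1} = p_n + (h/2)·(k1 + k2).
t=1.300000, p=-0.180000:
  k1 = f(1.300000, -0.180000) = -0.097200
  k2 = f(1.500000, -0.199440) = -0.107698
  p ← -0.180000 + (0.2/2)·(-0.097200 + (-0.107698)) = -0.200490
t=1.500000, p=-0.200490:
  k1 = f(1.500000, -0.200490) = -0.108264
  k2 = f(1.700000, -0.222143) = -0.119957
  p ← -0.200490 + (0.2/2)·(-0.108264 + (-0.119957)) = -0.223312
t=1.700000, p=-0.223312:
  k1 = f(1.700000, -0.223312) = -0.120588
  k2 = f(1.900000, -0.247430) = -0.133612
  p ← -0.223312 + (0.2/2)·(-0.120588 + (-0.133612)) = -0.248732
p(1.9) ≈ -0.2487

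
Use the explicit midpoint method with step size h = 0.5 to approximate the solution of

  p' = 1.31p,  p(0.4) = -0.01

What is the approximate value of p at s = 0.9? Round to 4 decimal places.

-0.0187

Midpoint: k1 = f(s_n, p_n); k2 = f(s_n + h/2, p_n + (h/2)·k1); p_{n+1} = p_n + h·k2.
s=0.400000, p=-0.010000:
  k1 = f(0.400000, -0.010000) = -0.013100
  k2 = f(0.650000, -0.013275) = -0.017390
  p ← -0.010000 + 0.5·(-0.017390) = -0.018695
p(0.9) ≈ -0.0187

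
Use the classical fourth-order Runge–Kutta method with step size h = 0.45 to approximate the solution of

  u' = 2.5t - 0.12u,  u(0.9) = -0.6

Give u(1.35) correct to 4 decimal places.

RK4: k1 = f(t_n, u_n); k2 = f(t_n + h/2, u_n + (h/2)·k1); k3 = f(t_n + h/2, u_n + (h/2)·k2); k4 = f(t_n + h, u_n + h·k3); u_{n+1} = u_n + (h/6)·(k1 + 2k2 + 2k3 + k4).
t=0.900000, u=-0.600000:
  k1 = f(0.900000, -0.600000) = 2.322000
  k2 = f(1.125000, -0.077550) = 2.821806
  k3 = f(1.125000, 0.034906) = 2.808311
  k4 = f(1.350000, 0.663740) = 3.295351
  u ← -0.600000 + (0.45/6)·(k1 + 2k2 + 2k3 + k4) = 0.665819
u(1.35) ≈ 0.6658

0.6658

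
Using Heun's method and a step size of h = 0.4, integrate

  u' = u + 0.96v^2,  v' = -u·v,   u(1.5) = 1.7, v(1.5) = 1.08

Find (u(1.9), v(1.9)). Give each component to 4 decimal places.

Heun on (u,v): k1 = f(t_n, state_n); k2 = f(t_n + h, state_n + h·k1); state_{n+1} = state_n + (h/2)·(k1 + k2).
1.500000: (1.700000, 1.080000)
  k1 = (2.819744, -1.836000)
  predictor → (2.827898, 0.345600)
  k2 = (2.942559, -0.977321)
  → (2.852461, 0.517336)
(u(1.9), v(1.9)) ≈ (2.8525, 0.5173)

2.8525, 0.5173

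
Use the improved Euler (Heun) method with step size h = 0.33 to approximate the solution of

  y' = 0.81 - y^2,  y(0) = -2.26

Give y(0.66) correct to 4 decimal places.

Heun: k1 = f(x_n, y_n); k2 = f(x_n + h, y_n + h·k1); y_{n+1} = y_n + (h/2)·(k1 + k2).
x=0.000000, y=-2.260000:
  k1 = f(0.000000, -2.260000) = -4.297600
  k2 = f(0.330000, -3.678208) = -12.719214
  y ← -2.260000 + (0.33/2)·(-4.297600 + (-12.719214)) = -5.067774
x=0.330000, y=-5.067774:
  k1 = f(0.330000, -5.067774) = -24.872337
  k2 = f(0.660000, -13.275645) = -175.432761
  y ← -5.067774 + (0.33/2)·(-24.872337 + (-175.432761)) = -38.118115
y(0.66) ≈ -38.1181

-38.1181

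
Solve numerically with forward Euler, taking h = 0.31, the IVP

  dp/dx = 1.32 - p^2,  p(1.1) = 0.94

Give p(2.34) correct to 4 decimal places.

1.1470

Euler: p_{n+1} = p_n + h·f(x_n, p_n).
x=1.100000, p=0.940000: f=0.436400 → p ← 0.940000 + 0.31·0.436400 = 1.075284
x=1.410000, p=1.075284: f=0.163764 → p ← 1.075284 + 0.31·0.163764 = 1.126051
x=1.720000, p=1.126051: f=0.052009 → p ← 1.126051 + 0.31·0.052009 = 1.142174
x=2.030000, p=1.142174: f=0.015439 → p ← 1.142174 + 0.31·0.015439 = 1.146960
p(2.34) ≈ 1.1470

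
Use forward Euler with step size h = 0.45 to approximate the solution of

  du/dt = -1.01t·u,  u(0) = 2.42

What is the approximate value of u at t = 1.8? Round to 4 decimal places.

Euler: u_{n+1} = u_n + h·f(t_n, u_n).
t=0.000000, u=2.420000: f=0.000000 → u ← 2.420000 + 0.45·0.000000 = 2.420000
t=0.450000, u=2.420000: f=-1.099890 → u ← 2.420000 + 0.45·(-1.099890) = 1.925049
t=0.900000, u=1.925049: f=-1.749870 → u ← 1.925049 + 0.45·(-1.749870) = 1.137608
t=1.350000, u=1.137608: f=-1.551129 → u ← 1.137608 + 0.45·(-1.551129) = 0.439600
u(1.8) ≈ 0.4396

0.4396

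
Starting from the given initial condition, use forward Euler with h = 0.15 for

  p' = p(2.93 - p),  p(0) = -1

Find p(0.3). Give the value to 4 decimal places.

-2.6671

Euler: p_{n+1} = p_n + h·f(x_n, p_n).
x=0.000000, p=-1.000000: f=-3.930000 → p ← -1.000000 + 0.15·(-3.930000) = -1.589500
x=0.150000, p=-1.589500: f=-7.183745 → p ← -1.589500 + 0.15·(-7.183745) = -2.667062
p(0.3) ≈ -2.6671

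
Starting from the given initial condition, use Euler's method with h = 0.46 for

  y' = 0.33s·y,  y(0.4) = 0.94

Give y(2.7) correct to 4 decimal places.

2.3032

Euler: y_{n+1} = y_n + h·f(s_n, y_n).
s=0.400000, y=0.940000: f=0.124080 → y ← 0.940000 + 0.46·0.124080 = 0.997077
s=0.860000, y=0.997077: f=0.282970 → y ← 0.997077 + 0.46·0.282970 = 1.127243
s=1.320000, y=1.127243: f=0.491027 → y ← 1.127243 + 0.46·0.491027 = 1.353116
s=1.780000, y=1.353116: f=0.794820 → y ← 1.353116 + 0.46·0.794820 = 1.718733
s=2.240000, y=1.718733: f=1.270487 → y ← 1.718733 + 0.46·1.270487 = 2.303157
y(2.7) ≈ 2.3032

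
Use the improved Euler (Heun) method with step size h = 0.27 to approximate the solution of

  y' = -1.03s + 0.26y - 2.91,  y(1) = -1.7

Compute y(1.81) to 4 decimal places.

Heun: k1 = f(s_n, y_n); k2 = f(s_n + h, y_n + h·k1); y_{n+1} = y_n + (h/2)·(k1 + k2).
s=1.000000, y=-1.700000:
  k1 = f(1.000000, -1.700000) = -4.382000
  k2 = f(1.270000, -2.883140) = -4.967716
  y ← -1.700000 + (0.27/2)·(-4.382000 + (-4.967716)) = -2.962212
s=1.270000, y=-2.962212:
  k1 = f(1.270000, -2.962212) = -4.988275
  k2 = f(1.540000, -4.309046) = -5.616552
  y ← -2.962212 + (0.27/2)·(-4.988275 + (-5.616552)) = -4.393863
s=1.540000, y=-4.393863:
  k1 = f(1.540000, -4.393863) = -5.638604
  k2 = f(1.810000, -5.916287) = -6.312535
  y ← -4.393863 + (0.27/2)·(-5.638604 + (-6.312535)) = -6.007267
y(1.81) ≈ -6.0073

-6.0073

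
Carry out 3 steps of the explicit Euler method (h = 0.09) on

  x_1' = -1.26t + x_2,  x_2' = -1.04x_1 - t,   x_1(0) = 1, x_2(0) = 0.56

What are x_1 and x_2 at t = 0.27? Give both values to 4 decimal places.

1.0942, 0.2425

Euler on (x_1,x_2): x_1_{n+1} = x_1_n + h·x_1', x_2_{n+1} = x_2_n + h·x_2'.
0.000000: (1.000000, 0.560000); f=(0.560000, -1.040000) → (1.050400, 0.466400)
0.090000: (1.050400, 0.466400); f=(0.353000, -1.182416) → (1.082170, 0.359983)
0.180000: (1.082170, 0.359983); f=(0.133183, -1.305457) → (1.094156, 0.242491)
(x_1(0.27), x_2(0.27)) ≈ (1.0942, 0.2425)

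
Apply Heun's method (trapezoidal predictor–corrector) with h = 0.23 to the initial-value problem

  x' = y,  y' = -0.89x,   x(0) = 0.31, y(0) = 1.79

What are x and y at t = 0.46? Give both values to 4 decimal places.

1.0850, 1.4985

Heun on (x,y): k1 = f(t_n, state_n); k2 = f(t_n + h, state_n + h·k1); state_{n+1} = state_n + (h/2)·(k1 + k2).
0.000000: (0.310000, 1.790000)
  k1 = (1.790000, -0.275900)
  predictor → (0.721700, 1.726543)
  k2 = (1.726543, -0.642313)
  → (0.714402, 1.684406)
0.230000: (0.714402, 1.684406)
  k1 = (1.684406, -0.635818)
  predictor → (1.101816, 1.538167)
  k2 = (1.538167, -0.980616)
  → (1.084998, 1.498516)
(x(0.46), y(0.46)) ≈ (1.0850, 1.4985)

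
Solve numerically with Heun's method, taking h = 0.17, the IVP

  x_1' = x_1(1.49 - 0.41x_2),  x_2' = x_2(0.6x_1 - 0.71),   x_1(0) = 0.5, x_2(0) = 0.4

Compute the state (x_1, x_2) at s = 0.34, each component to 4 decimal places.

Heun on (x_1,x_2): k1 = f(s_n, state_n); k2 = f(s_n + h, state_n + h·k1); state_{n+1} = state_n + (h/2)·(k1 + k2).
0.000000: (0.500000, 0.400000)
  k1 = (0.663000, -0.164000)
  predictor → (0.612710, 0.372120)
  k2 = (0.819457, -0.127404)
  → (0.626009, 0.375231)
0.170000: (0.626009, 0.375231)
  k1 = (0.836445, -0.125475)
  predictor → (0.768205, 0.353900)
  k2 = (1.033159, -0.088148)
  → (0.784925, 0.357073)
(x_1(0.34), x_2(0.34)) ≈ (0.7849, 0.3571)

0.7849, 0.3571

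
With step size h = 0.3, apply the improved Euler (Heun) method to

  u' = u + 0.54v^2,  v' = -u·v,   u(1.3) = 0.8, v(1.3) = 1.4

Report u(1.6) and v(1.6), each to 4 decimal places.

Heun on (u,v): k1 = f(x_n, state_n); k2 = f(x_n + h, state_n + h·k1); state_{n+1} = state_n + (h/2)·(k1 + k2).
1.300000: (0.800000, 1.400000)
  k1 = (1.858400, -1.120000)
  predictor → (1.357520, 1.064000)
  k2 = (1.968852, -1.444401)
  → (1.374088, 1.015340)
(u(1.6), v(1.6)) ≈ (1.3741, 1.0153)

1.3741, 1.0153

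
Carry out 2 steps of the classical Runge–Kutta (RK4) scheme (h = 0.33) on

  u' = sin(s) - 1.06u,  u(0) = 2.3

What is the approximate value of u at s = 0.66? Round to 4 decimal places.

1.3107

RK4: k1 = f(s_n, u_n); k2 = f(s_n + h/2, u_n + (h/2)·k1); k3 = f(s_n + h/2, u_n + (h/2)·k2); k4 = f(s_n + h, u_n + h·k3); u_{n+1} = u_n + (h/6)·(k1 + 2k2 + 2k3 + k4).
s=0.000000, u=2.300000:
  k1 = f(0.000000, 2.300000) = -2.438000
  k2 = f(0.165000, 1.897730) = -1.847341
  k3 = f(0.165000, 1.995189) = -1.950648
  k4 = f(0.330000, 1.656286) = -1.431620
  u ← 2.300000 + (0.33/6)·(k1 + 2k2 + 2k3 + k4) = 1.669392
s=0.330000, u=1.669392:
  k1 = f(0.330000, 1.669392) = -1.445513
  k2 = f(0.495000, 1.430882) = -1.041704
  k3 = f(0.495000, 1.497511) = -1.112330
  k4 = f(0.660000, 1.302323) = -0.767346
  u ← 1.669392 + (0.33/6)·(k1 + 2k2 + 2k3 + k4) = 1.310741
u(0.66) ≈ 1.3107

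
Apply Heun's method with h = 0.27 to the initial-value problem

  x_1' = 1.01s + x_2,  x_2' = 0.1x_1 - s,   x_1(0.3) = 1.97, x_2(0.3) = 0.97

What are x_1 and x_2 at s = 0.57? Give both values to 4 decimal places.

2.3468, 0.9104

Heun on (x_1,x_2): k1 = f(s_n, state_n); k2 = f(s_n + h, state_n + h·k1); state_{n+1} = state_n + (h/2)·(k1 + k2).
0.300000: (1.970000, 0.970000)
  k1 = (1.273000, -0.103000)
  predictor → (2.313710, 0.942190)
  k2 = (1.517890, -0.338629)
  → (2.346770, 0.910380)
(x_1(0.57), x_2(0.57)) ≈ (2.3468, 0.9104)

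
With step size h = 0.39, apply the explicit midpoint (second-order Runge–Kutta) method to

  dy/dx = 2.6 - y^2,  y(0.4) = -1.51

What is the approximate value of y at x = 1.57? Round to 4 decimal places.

0.1338

Midpoint: k1 = f(x_n, y_n); k2 = f(x_n + h/2, y_n + (h/2)·k1); y_{n+1} = y_n + h·k2.
x=0.400000, y=-1.510000:
  k1 = f(0.400000, -1.510000) = 0.319900
  k2 = f(0.595000, -1.447620) = 0.504398
  y ← -1.510000 + 0.39·0.504398 = -1.313285
x=0.790000, y=-1.313285:
  k1 = f(0.790000, -1.313285) = 0.875283
  k2 = f(0.985000, -1.142605) = 1.294454
  y ← -1.313285 + 0.39·1.294454 = -0.808448
x=1.180000, y=-0.808448:
  k1 = f(1.180000, -0.808448) = 1.946412
  k2 = f(1.375000, -0.428897) = 2.416047
  y ← -0.808448 + 0.39·2.416047 = 0.133811
y(1.57) ≈ 0.1338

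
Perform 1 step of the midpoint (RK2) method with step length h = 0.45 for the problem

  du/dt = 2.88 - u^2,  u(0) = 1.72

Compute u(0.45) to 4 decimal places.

1.7119

Midpoint: k1 = f(t_n, u_n); k2 = f(t_n + h/2, u_n + (h/2)·k1); u_{n+1} = u_n + h·k2.
t=0.000000, u=1.720000:
  k1 = f(0.000000, 1.720000) = -0.078400
  k2 = f(0.225000, 1.702360) = -0.018030
  u ← 1.720000 + 0.45·(-0.018030) = 1.711887
u(0.45) ≈ 1.7119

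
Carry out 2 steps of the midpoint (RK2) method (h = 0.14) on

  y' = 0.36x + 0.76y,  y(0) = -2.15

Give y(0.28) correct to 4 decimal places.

Midpoint: k1 = f(x_n, y_n); k2 = f(x_n + h/2, y_n + (h/2)·k1); y_{n+1} = y_n + h·k2.
x=0.000000, y=-2.150000:
  k1 = f(0.000000, -2.150000) = -1.634000
  k2 = f(0.070000, -2.264380) = -1.695729
  y ← -2.150000 + 0.14·(-1.695729) = -2.387402
x=0.140000, y=-2.387402:
  k1 = f(0.140000, -2.387402) = -1.764026
  k2 = f(0.210000, -2.510884) = -1.832672
  y ← -2.387402 + 0.14·(-1.832672) = -2.643976
y(0.28) ≈ -2.6440

-2.6440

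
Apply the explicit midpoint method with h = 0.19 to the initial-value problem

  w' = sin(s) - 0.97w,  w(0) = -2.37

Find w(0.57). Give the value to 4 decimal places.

Midpoint: k1 = f(s_n, w_n); k2 = f(s_n + h/2, w_n + (h/2)·k1); w_{n+1} = w_n + h·k2.
s=0.000000, w=-2.370000:
  k1 = f(0.000000, -2.370000) = 2.298900
  k2 = f(0.095000, -2.151604) = 2.181914
  w ← -2.370000 + 0.19·2.181914 = -1.955436
s=0.190000, w=-1.955436:
  k1 = f(0.190000, -1.955436) = 2.085632
  k2 = f(0.285000, -1.757301) = 1.985740
  w ← -1.955436 + 0.19·1.985740 = -1.578146
s=0.380000, w=-1.578146:
  k1 = f(0.380000, -1.578146) = 1.901722
  k2 = f(0.475000, -1.397482) = 1.812896
  w ← -1.578146 + 0.19·1.812896 = -1.233696
w(0.57) ≈ -1.2337

-1.2337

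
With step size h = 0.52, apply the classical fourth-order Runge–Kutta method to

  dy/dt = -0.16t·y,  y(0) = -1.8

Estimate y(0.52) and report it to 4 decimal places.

-1.7615

RK4: k1 = f(t_n, y_n); k2 = f(t_n + h/2, y_n + (h/2)·k1); k3 = f(t_n + h/2, y_n + (h/2)·k2); k4 = f(t_n + h, y_n + h·k3); y_{n+1} = y_n + (h/6)·(k1 + 2k2 + 2k3 + k4).
t=0.000000, y=-1.800000:
  k1 = f(0.000000, -1.800000) = 0.000000
  k2 = f(0.260000, -1.800000) = 0.074880
  k3 = f(0.260000, -1.780531) = 0.074070
  k4 = f(0.520000, -1.761484) = 0.146555
  y ← -1.800000 + (0.52/6)·(k1 + 2k2 + 2k3 + k4) = -1.761481
y(0.52) ≈ -1.7615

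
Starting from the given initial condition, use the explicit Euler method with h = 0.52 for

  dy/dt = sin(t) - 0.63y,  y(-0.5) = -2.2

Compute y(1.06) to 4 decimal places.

-0.5072

Euler: y_{n+1} = y_n + h·f(t_n, y_n).
t=-0.500000, y=-2.200000: f=0.906574 → y ← -2.200000 + 0.52·0.906574 = -1.728581
t=0.020000, y=-1.728581: f=1.109005 → y ← -1.728581 + 0.52·1.109005 = -1.151899
t=0.540000, y=-1.151899: f=1.239832 → y ← -1.151899 + 0.52·1.239832 = -0.507186
y(1.06) ≈ -0.5072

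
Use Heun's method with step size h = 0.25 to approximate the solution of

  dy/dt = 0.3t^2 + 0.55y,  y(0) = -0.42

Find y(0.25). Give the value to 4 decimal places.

Heun: k1 = f(t_n, y_n); k2 = f(t_n + h, y_n + h·k1); y_{n+1} = y_n + (h/2)·(k1 + k2).
t=0.000000, y=-0.420000:
  k1 = f(0.000000, -0.420000) = -0.231000
  k2 = f(0.250000, -0.477750) = -0.244013
  y ← -0.420000 + (0.25/2)·(-0.231000 + (-0.244013)) = -0.479377
y(0.25) ≈ -0.4794

-0.4794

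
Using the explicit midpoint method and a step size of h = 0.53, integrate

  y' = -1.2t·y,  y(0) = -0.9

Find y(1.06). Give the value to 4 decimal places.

Midpoint: k1 = f(t_n, y_n); k2 = f(t_n + h/2, y_n + (h/2)·k1); y_{n+1} = y_n + h·k2.
t=0.000000, y=-0.900000:
  k1 = f(0.000000, -0.900000) = 0.000000
  k2 = f(0.265000, -0.900000) = 0.286200
  y ← -0.900000 + 0.53·0.286200 = -0.748314
t=0.530000, y=-0.748314:
  k1 = f(0.530000, -0.748314) = 0.475928
  k2 = f(0.795000, -0.622193) = 0.593572
  y ← -0.748314 + 0.53·0.593572 = -0.433721
y(1.06) ≈ -0.4337

-0.4337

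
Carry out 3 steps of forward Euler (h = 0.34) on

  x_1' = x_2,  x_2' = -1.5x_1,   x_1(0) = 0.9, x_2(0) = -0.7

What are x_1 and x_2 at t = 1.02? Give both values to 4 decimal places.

-0.2409, -1.6333

Euler on (x_1,x_2): x_1_{n+1} = x_1_n + h·x_1', x_2_{n+1} = x_2_n + h·x_2'.
0.000000: (0.900000, -0.700000); f=(-0.700000, -1.350000) → (0.662000, -1.159000)
0.340000: (0.662000, -1.159000); f=(-1.159000, -0.993000) → (0.267940, -1.496620)
0.680000: (0.267940, -1.496620); f=(-1.496620, -0.401910) → (-0.240911, -1.633269)
(x_1(1.02), x_2(1.02)) ≈ (-0.2409, -1.6333)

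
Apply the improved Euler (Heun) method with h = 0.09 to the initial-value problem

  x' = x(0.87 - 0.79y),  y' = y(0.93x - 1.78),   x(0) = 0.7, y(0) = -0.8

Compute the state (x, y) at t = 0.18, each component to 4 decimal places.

0.9070, -0.6640

Heun on (x,y): k1 = f(t_n, state_n); k2 = f(t_n + h, state_n + h·k1); state_{n+1} = state_n + (h/2)·(k1 + k2).
0.000000: (0.700000, -0.800000)
  k1 = (1.051400, 0.903200)
  predictor → (0.794626, -0.718712)
  k2 = (1.142499, 0.748178)
  → (0.798725, -0.725688)
0.090000: (0.798725, -0.725688)
  k1 = (1.152795, 0.752673)
  predictor → (0.902477, -0.657947)
  k2 = (1.254243, 0.618929)
  → (0.907042, -0.663966)
(x(0.18), y(0.18)) ≈ (0.9070, -0.6640)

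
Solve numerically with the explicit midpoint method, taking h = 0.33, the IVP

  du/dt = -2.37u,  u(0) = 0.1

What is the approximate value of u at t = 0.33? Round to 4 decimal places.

Midpoint: k1 = f(t_n, u_n); k2 = f(t_n + h/2, u_n + (h/2)·k1); u_{n+1} = u_n + h·k2.
t=0.000000, u=0.100000:
  k1 = f(0.000000, 0.100000) = -0.237000
  k2 = f(0.165000, 0.060895) = -0.144321
  u ← 0.100000 + 0.33·(-0.144321) = 0.052374
u(0.33) ≈ 0.0524

0.0524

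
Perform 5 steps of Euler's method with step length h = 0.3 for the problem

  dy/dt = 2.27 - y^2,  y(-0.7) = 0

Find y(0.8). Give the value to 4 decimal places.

1.5061

Euler: y_{n+1} = y_n + h·f(t_n, y_n).
t=-0.700000, y=0.000000: f=2.270000 → y ← 0.000000 + 0.3·2.270000 = 0.681000
t=-0.400000, y=0.681000: f=1.806239 → y ← 0.681000 + 0.3·1.806239 = 1.222872
t=-0.100000, y=1.222872: f=0.774585 → y ← 1.222872 + 0.3·0.774585 = 1.455247
t=0.200000, y=1.455247: f=0.152256 → y ← 1.455247 + 0.3·0.152256 = 1.500924
t=0.500000, y=1.500924: f=0.017228 → y ← 1.500924 + 0.3·0.017228 = 1.506092
y(0.8) ≈ 1.5061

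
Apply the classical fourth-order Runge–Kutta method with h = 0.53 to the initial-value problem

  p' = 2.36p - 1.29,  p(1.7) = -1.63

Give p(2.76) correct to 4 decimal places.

RK4: k1 = f(x_n, p_n); k2 = f(x_n + h/2, p_n + (h/2)·k1); k3 = f(x_n + h/2, p_n + (h/2)·k2); k4 = f(x_n + h, p_n + h·k3); p_{n+1} = p_n + (h/6)·(k1 + 2k2 + 2k3 + k4).
x=1.700000, p=-1.630000:
  k1 = f(1.700000, -1.630000) = -5.136800
  k2 = f(1.965000, -2.991252) = -8.349355
  k3 = f(1.965000, -3.842579) = -10.358486
  k4 = f(2.230000, -7.119998) = -18.093195
  p ← -1.630000 + (0.53/6)·(k1 + 2k2 + 2k3 + k4) = -6.987035
x=2.230000, p=-6.987035:
  k1 = f(2.230000, -6.987035) = -17.779402
  k2 = f(2.495000, -11.698576) = -28.898640
  k3 = f(2.495000, -14.645174) = -35.852612
  k4 = f(2.760000, -25.988919) = -62.623849
  p ← -6.987035 + (0.53/6)·(k1 + 2k2 + 2k3 + k4) = -25.528710
p(2.76) ≈ -25.5287

-25.5287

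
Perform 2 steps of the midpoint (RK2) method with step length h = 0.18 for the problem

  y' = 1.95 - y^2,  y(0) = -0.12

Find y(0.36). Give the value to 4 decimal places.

Midpoint: k1 = f(s_n, y_n); k2 = f(s_n + h/2, y_n + (h/2)·k1); y_{n+1} = y_n + h·k2.
s=0.000000, y=-0.120000:
  k1 = f(0.000000, -0.120000) = 1.935600
  k2 = f(0.090000, 0.054204) = 1.947062
  y ← -0.120000 + 0.18·1.947062 = 0.230471
s=0.180000, y=0.230471:
  k1 = f(0.180000, 0.230471) = 1.896883
  k2 = f(0.270000, 0.401191) = 1.789046
  y ← 0.230471 + 0.18·1.789046 = 0.552499
y(0.36) ≈ 0.5525

0.5525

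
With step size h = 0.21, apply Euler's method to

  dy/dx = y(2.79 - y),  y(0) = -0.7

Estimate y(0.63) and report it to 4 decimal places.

-4.5878

Euler: y_{n+1} = y_n + h·f(x_n, y_n).
x=0.000000, y=-0.700000: f=-2.443000 → y ← -0.700000 + 0.21·(-2.443000) = -1.213030
x=0.210000, y=-1.213030: f=-4.855795 → y ← -1.213030 + 0.21·(-4.855795) = -2.232747
x=0.420000, y=-2.232747: f=-11.214524 → y ← -2.232747 + 0.21·(-11.214524) = -4.587797
y(0.63) ≈ -4.5878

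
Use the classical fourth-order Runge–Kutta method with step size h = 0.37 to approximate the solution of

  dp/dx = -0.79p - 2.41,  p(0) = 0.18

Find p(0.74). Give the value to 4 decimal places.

RK4: k1 = f(x_n, p_n); k2 = f(x_n + h/2, p_n + (h/2)·k1); k3 = f(x_n + h/2, p_n + (h/2)·k2); k4 = f(x_n + h, p_n + h·k3); p_{n+1} = p_n + (h/6)·(k1 + 2k2 + 2k3 + k4).
x=0.000000, p=0.180000:
  k1 = f(0.000000, 0.180000) = -2.552200
  k2 = f(0.185000, -0.292157) = -2.179196
  k3 = f(0.185000, -0.223151) = -2.233711
  k4 = f(0.370000, -0.646473) = -1.899286
  p ← 0.180000 + (0.37/6)·(k1 + 2k2 + 2k3 + k4) = -0.638767
x=0.370000, p=-0.638767:
  k1 = f(0.370000, -0.638767) = -1.905374
  k2 = f(0.555000, -0.991261) = -1.626904
  k3 = f(0.555000, -0.939744) = -1.667602
  k4 = f(0.740000, -1.255780) = -1.417934
  p ← -0.638767 + (0.37/6)·(k1 + 2k2 + 2k3 + k4) = -1.250027
p(0.74) ≈ -1.2500

-1.2500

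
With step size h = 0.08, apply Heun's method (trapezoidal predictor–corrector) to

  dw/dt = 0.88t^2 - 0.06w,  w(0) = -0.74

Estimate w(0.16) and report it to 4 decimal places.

-0.7316

Heun: k1 = f(t_n, w_n); k2 = f(t_n + h, w_n + h·k1); w_{n+1} = w_n + (h/2)·(k1 + k2).
t=0.000000, w=-0.740000:
  k1 = f(0.000000, -0.740000) = 0.044400
  k2 = f(0.080000, -0.736448) = 0.049819
  w ← -0.740000 + (0.08/2)·(0.044400 + 0.049819) = -0.736231
t=0.080000, w=-0.736231:
  k1 = f(0.080000, -0.736231) = 0.049806
  k2 = f(0.160000, -0.732247) = 0.066463
  w ← -0.736231 + (0.08/2)·(0.049806 + 0.066463) = -0.731580
w(0.16) ≈ -0.7316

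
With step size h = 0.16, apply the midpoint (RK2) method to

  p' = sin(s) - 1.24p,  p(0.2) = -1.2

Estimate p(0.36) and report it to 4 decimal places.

-0.9445

Midpoint: k1 = f(s_n, p_n); k2 = f(s_n + h/2, p_n + (h/2)·k1); p_{n+1} = p_n + h·k2.
s=0.200000, p=-1.200000:
  k1 = f(0.200000, -1.200000) = 1.686669
  k2 = f(0.280000, -1.065066) = 1.597038
  p ← -1.200000 + 0.16·1.597038 = -0.944474
p(0.36) ≈ -0.9445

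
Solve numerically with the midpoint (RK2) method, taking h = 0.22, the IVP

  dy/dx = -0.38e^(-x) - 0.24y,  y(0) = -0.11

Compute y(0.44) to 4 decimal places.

-0.2263

Midpoint: k1 = f(x_n, y_n); k2 = f(x_n + h/2, y_n + (h/2)·k1); y_{n+1} = y_n + h·k2.
x=0.000000, y=-0.110000:
  k1 = f(0.000000, -0.110000) = -0.353600
  k2 = f(0.110000, -0.148896) = -0.304682
  y ← -0.110000 + 0.22·(-0.304682) = -0.177030
x=0.220000, y=-0.177030:
  k1 = f(0.220000, -0.177030) = -0.262470
  k2 = f(0.330000, -0.205902) = -0.223775
  y ← -0.177030 + 0.22·(-0.223775) = -0.226260
y(0.44) ≈ -0.2263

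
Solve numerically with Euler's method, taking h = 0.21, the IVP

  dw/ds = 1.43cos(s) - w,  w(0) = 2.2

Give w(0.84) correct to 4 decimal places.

Euler: w_{n+1} = w_n + h·f(s_n, w_n).
s=0.000000, w=2.200000: f=-0.770000 → w ← 2.200000 + 0.21·(-0.770000) = 2.038300
s=0.210000, w=2.038300: f=-0.639716 → w ← 2.038300 + 0.21·(-0.639716) = 1.903960
s=0.420000, w=1.903960: f=-0.598242 → w ← 1.903960 + 0.21·(-0.598242) = 1.778329
s=0.630000, w=1.778329: f=-0.622849 → w ← 1.778329 + 0.21·(-0.622849) = 1.647530
w(0.84) ≈ 1.6475

1.6475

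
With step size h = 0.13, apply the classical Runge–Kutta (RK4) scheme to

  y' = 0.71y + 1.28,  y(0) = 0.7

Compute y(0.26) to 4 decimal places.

RK4: k1 = f(t_n, y_n); k2 = f(t_n + h/2, y_n + (h/2)·k1); k3 = f(t_n + h/2, y_n + (h/2)·k2); k4 = f(t_n + h, y_n + h·k3); y_{n+1} = y_n + (h/6)·(k1 + 2k2 + 2k3 + k4).
t=0.000000, y=0.700000:
  k1 = f(0.000000, 0.700000) = 1.777000
  k2 = f(0.065000, 0.815505) = 1.859009
  k3 = f(0.065000, 0.820836) = 1.862793
  k4 = f(0.130000, 0.942163) = 1.948936
  y ← 0.700000 + (0.13/6)·(k1 + 2k2 + 2k3 + k4) = 0.942007
t=0.130000, y=0.942007:
  k1 = f(0.130000, 0.942007) = 1.948825
  k2 = f(0.195000, 1.068680) = 2.038763
  k3 = f(0.195000, 1.074526) = 2.042914
  k4 = f(0.260000, 1.207585) = 2.137386
  y ← 0.942007 + (0.13/6)·(k1 + 2k2 + 2k3 + k4) = 1.207414
y(0.26) ≈ 1.2074

1.2074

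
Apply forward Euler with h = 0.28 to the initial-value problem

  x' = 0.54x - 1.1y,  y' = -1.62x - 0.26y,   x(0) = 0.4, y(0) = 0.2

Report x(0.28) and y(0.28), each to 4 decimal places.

0.3989, 0.0040

Euler on (x,y): x_{n+1} = x_n + h·x', y_{n+1} = y_n + h·y'.
0.000000: (0.400000, 0.200000); f=(-0.004000, -0.700000) → (0.398880, 0.004000)
(x(0.28), y(0.28)) ≈ (0.3989, 0.0040)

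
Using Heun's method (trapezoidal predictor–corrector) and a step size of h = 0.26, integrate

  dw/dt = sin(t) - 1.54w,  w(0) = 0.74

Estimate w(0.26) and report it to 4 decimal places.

0.5364

Heun: k1 = f(t_n, w_n); k2 = f(t_n + h, w_n + h·k1); w_{n+1} = w_n + (h/2)·(k1 + k2).
t=0.000000, w=0.740000:
  k1 = f(0.000000, 0.740000) = -1.139600
  k2 = f(0.260000, 0.443704) = -0.426224
  w ← 0.740000 + (0.26/2)·(-1.139600 + (-0.426224)) = 0.536443
w(0.26) ≈ 0.5364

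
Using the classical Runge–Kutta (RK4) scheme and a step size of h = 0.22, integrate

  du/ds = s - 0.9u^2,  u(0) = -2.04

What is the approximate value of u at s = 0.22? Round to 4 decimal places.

-3.3807

RK4: k1 = f(s_n, u_n); k2 = f(s_n + h/2, u_n + (h/2)·k1); k3 = f(s_n + h/2, u_n + (h/2)·k2); k4 = f(s_n + h, u_n + h·k3); u_{n+1} = u_n + (h/6)·(k1 + 2k2 + 2k3 + k4).
s=0.000000, u=-2.040000:
  k1 = f(0.000000, -2.040000) = -3.745440
  k2 = f(0.110000, -2.451998) = -5.301067
  k3 = f(0.110000, -2.623117) = -6.082670
  k4 = f(0.220000, -3.378187) = -10.050935
  u ← -2.040000 + (0.22/6)·(k1 + 2k2 + 2k3 + k4) = -3.380674
u(0.22) ≈ -3.3807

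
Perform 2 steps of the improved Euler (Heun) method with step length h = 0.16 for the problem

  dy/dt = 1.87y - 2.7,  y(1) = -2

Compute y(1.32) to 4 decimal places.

Heun: k1 = f(t_n, y_n); k2 = f(t_n + h, y_n + h·k1); y_{n+1} = y_n + (h/2)·(k1 + k2).
t=1.000000, y=-2.000000:
  k1 = f(1.000000, -2.000000) = -6.440000
  k2 = f(1.160000, -3.030400) = -8.366848
  y ← -2.000000 + (0.16/2)·(-6.440000 + (-8.366848)) = -3.184548
t=1.160000, y=-3.184548:
  k1 = f(1.160000, -3.184548) = -8.655104
  k2 = f(1.320000, -4.569365) = -11.244712
  y ← -3.184548 + (0.16/2)·(-8.655104 + (-11.244712)) = -4.776533
y(1.32) ≈ -4.7765

-4.7765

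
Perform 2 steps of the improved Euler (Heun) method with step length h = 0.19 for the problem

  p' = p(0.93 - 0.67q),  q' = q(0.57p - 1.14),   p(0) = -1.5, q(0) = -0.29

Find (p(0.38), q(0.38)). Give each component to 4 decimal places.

Heun on (p,q): k1 = f(x_n, state_n); k2 = f(x_n + h, state_n + h·k1); state_{n+1} = state_n + (h/2)·(k1 + k2).
0.000000: (-1.500000, -0.290000)
  k1 = (-1.686450, 0.578550)
  predictor → (-1.820426, -0.180075)
  k2 = (-1.912631, 0.392140)
  → (-1.841913, -0.197784)
0.190000: (-1.841913, -0.197784)
  k1 = (-1.957061, 0.433126)
  predictor → (-2.213754, -0.115490)
  k2 = (-2.230089, 0.277390)
  → (-2.239692, -0.130285)
(p(0.38), q(0.38)) ≈ (-2.2397, -0.1303)

-2.2397, -0.1303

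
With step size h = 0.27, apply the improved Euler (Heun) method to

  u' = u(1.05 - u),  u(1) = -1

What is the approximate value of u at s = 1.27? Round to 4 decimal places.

-1.8228

Heun: k1 = f(s_n, u_n); k2 = f(s_n + h, u_n + h·k1); u_{n+1} = u_n + (h/2)·(k1 + k2).
s=1.000000, u=-1.000000:
  k1 = f(1.000000, -1.000000) = -2.050000
  k2 = f(1.270000, -1.553500) = -4.044537
  u ← -1.000000 + (0.27/2)·(-2.050000 + (-4.044537)) = -1.822763
u(1.27) ≈ -1.8228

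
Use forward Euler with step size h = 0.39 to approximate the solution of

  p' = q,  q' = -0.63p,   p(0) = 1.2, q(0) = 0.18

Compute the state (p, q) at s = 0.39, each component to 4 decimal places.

Euler on (p,q): p_{n+1} = p_n + h·p', q_{n+1} = q_n + h·q'.
0.000000: (1.200000, 0.180000); f=(0.180000, -0.756000) → (1.270200, -0.114840)
(p(0.39), q(0.39)) ≈ (1.2702, -0.1148)

1.2702, -0.1148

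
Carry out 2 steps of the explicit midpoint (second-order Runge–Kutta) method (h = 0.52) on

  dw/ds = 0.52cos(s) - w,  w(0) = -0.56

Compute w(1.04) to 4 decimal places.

0.0368

Midpoint: k1 = f(s_n, w_n); k2 = f(s_n + h/2, w_n + (h/2)·k1); w_{n+1} = w_n + h·k2.
s=0.000000, w=-0.560000:
  k1 = f(0.000000, -0.560000) = 1.080000
  k2 = f(0.260000, -0.279200) = 0.781723
  w ← -0.560000 + 0.52·0.781723 = -0.153504
s=0.520000, w=-0.153504:
  k1 = f(0.520000, -0.153504) = 0.604770
  k2 = f(0.780000, 0.003736) = 0.365939
  w ← -0.153504 + 0.52·0.365939 = 0.036784
w(1.04) ≈ 0.0368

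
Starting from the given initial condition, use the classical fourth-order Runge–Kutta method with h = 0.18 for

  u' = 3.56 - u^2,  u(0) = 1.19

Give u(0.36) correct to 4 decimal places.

1.6788

RK4: k1 = f(x_n, u_n); k2 = f(x_n + h/2, u_n + (h/2)·k1); k3 = f(x_n + h/2, u_n + (h/2)·k2); k4 = f(x_n + h, u_n + h·k3); u_{n+1} = u_n + (h/6)·(k1 + 2k2 + 2k3 + k4).
x=0.000000, u=1.190000:
  k1 = f(0.000000, 1.190000) = 2.143900
  k2 = f(0.090000, 1.382951) = 1.647447
  k3 = f(0.090000, 1.338270) = 1.769033
  k4 = f(0.180000, 1.508426) = 1.284651
  u ← 1.190000 + (0.18/6)·(k1 + 2k2 + 2k3 + k4) = 1.497845
x=0.180000, u=1.497845:
  k1 = f(0.180000, 1.497845) = 1.316459
  k2 = f(0.270000, 1.616327) = 0.947488
  k3 = f(0.270000, 1.583119) = 1.053733
  k4 = f(0.360000, 1.687517) = 0.712285
  u ← 1.497845 + (0.18/6)·(k1 + 2k2 + 2k3 + k4) = 1.678781
u(0.36) ≈ 1.6788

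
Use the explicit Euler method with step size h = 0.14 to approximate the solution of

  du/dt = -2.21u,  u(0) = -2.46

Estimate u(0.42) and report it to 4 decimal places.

Euler: u_{n+1} = u_n + h·f(t_n, u_n).
t=0.000000, u=-2.460000: f=5.436600 → u ← -2.460000 + 0.14·5.436600 = -1.698876
t=0.140000, u=-1.698876: f=3.754516 → u ← -1.698876 + 0.14·3.754516 = -1.173244
t=0.280000, u=-1.173244: f=2.592869 → u ← -1.173244 + 0.14·2.592869 = -0.810242
u(0.42) ≈ -0.8102

-0.8102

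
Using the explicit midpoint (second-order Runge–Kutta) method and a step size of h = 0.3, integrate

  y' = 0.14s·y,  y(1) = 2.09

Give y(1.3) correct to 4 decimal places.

2.1931

Midpoint: k1 = f(s_n, y_n); k2 = f(s_n + h/2, y_n + (h/2)·k1); y_{n+1} = y_n + h·k2.
s=1.000000, y=2.090000:
  k1 = f(1.000000, 2.090000) = 0.292600
  k2 = f(1.150000, 2.133890) = 0.343556
  y ← 2.090000 + 0.3·0.343556 = 2.193067
y(1.3) ≈ 2.1931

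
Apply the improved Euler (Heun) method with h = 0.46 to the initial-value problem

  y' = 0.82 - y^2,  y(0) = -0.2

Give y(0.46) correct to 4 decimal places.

0.1622

Heun: k1 = f(s_n, y_n); k2 = f(s_n + h, y_n + h·k1); y_{n+1} = y_n + (h/2)·(k1 + k2).
s=0.000000, y=-0.200000:
  k1 = f(0.000000, -0.200000) = 0.780000
  k2 = f(0.460000, 0.158800) = 0.794783
  y ← -0.200000 + (0.46/2)·(0.780000 + 0.794783) = 0.162200
y(0.46) ≈ 0.1622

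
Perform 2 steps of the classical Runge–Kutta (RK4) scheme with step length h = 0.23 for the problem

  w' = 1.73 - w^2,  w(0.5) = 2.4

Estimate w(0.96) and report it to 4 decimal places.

1.5677

RK4: k1 = f(x_n, w_n); k2 = f(x_n + h/2, w_n + (h/2)·k1); k3 = f(x_n + h/2, w_n + (h/2)·k2); k4 = f(x_n + h, w_n + h·k3); w_{n+1} = w_n + (h/6)·(k1 + 2k2 + 2k3 + k4).
x=0.500000, w=2.400000:
  k1 = f(0.500000, 2.400000) = -4.030000
  k2 = f(0.615000, 1.936550) = -2.020226
  k3 = f(0.615000, 2.167674) = -2.968811
  k4 = f(0.730000, 1.717174) = -1.218685
  w ← 2.400000 + (0.23/6)·(k1 + 2k2 + 2k3 + k4) = 1.816308
x=0.730000, w=1.816308:
  k1 = f(0.730000, 1.816308) = -1.568973
  k2 = f(0.845000, 1.635876) = -0.946089
  k3 = f(0.845000, 1.707507) = -1.185581
  k4 = f(0.960000, 1.543624) = -0.652775
  w ← 1.816308 + (0.23/6)·(k1 + 2k2 + 2k3 + k4) = 1.567713
w(0.96) ≈ 1.5677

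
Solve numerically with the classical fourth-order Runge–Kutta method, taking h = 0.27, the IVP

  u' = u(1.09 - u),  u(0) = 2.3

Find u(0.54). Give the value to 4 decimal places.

1.5399

RK4: k1 = f(x_n, u_n); k2 = f(x_n + h/2, u_n + (h/2)·k1); k3 = f(x_n + h/2, u_n + (h/2)·k2); k4 = f(x_n + h, u_n + h·k3); u_{n+1} = u_n + (h/6)·(k1 + 2k2 + 2k3 + k4).
x=0.000000, u=2.300000:
  k1 = f(0.000000, 2.300000) = -2.783000
  k2 = f(0.135000, 1.924295) = -1.605430
  k3 = f(0.135000, 2.083267) = -2.069240
  k4 = f(0.270000, 1.741305) = -1.134121
  u ← 2.300000 + (0.27/6)·(k1 + 2k2 + 2k3 + k4) = 1.793009
x=0.270000, u=1.793009:
  k1 = f(0.270000, 1.793009) = -1.260502
  k2 = f(0.405000, 1.622841) = -0.864717
  k3 = f(0.405000, 1.676272) = -0.982752
  k4 = f(0.540000, 1.527666) = -0.668608
  u ← 1.793009 + (0.27/6)·(k1 + 2k2 + 2k3 + k4) = 1.539927
u(0.54) ≈ 1.5399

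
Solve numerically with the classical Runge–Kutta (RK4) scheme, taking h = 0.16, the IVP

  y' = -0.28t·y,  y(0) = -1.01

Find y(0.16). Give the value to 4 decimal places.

RK4: k1 = f(t_n, y_n); k2 = f(t_n + h/2, y_n + (h/2)·k1); k3 = f(t_n + h/2, y_n + (h/2)·k2); k4 = f(t_n + h, y_n + h·k3); y_{n+1} = y_n + (h/6)·(k1 + 2k2 + 2k3 + k4).
t=0.000000, y=-1.010000:
  k1 = f(0.000000, -1.010000) = 0.000000
  k2 = f(0.080000, -1.010000) = 0.022624
  k3 = f(0.080000, -1.008190) = 0.022583
  k4 = f(0.160000, -1.006387) = 0.045086
  y ← -1.010000 + (0.16/6)·(k1 + 2k2 + 2k3 + k4) = -1.006387
y(0.16) ≈ -1.0064

-1.0064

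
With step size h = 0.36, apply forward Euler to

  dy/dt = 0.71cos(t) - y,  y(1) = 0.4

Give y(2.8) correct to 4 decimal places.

-0.2104

Euler: y_{n+1} = y_n + h·f(t_n, y_n).
t=1.000000, y=0.400000: f=-0.016385 → y ← 0.400000 + 0.36·(-0.016385) = 0.394101
t=1.360000, y=0.394101: f=-0.245542 → y ← 0.394101 + 0.36·(-0.245542) = 0.305706
t=1.720000, y=0.305706: f=-0.411248 → y ← 0.305706 + 0.36·(-0.411248) = 0.157657
t=2.080000, y=0.157657: f=-0.503769 → y ← 0.157657 + 0.36·(-0.503769) = -0.023700
t=2.440000, y=-0.023700: f=-0.518609 → y ← -0.023700 + 0.36·(-0.518609) = -0.210399
y(2.8) ≈ -0.2104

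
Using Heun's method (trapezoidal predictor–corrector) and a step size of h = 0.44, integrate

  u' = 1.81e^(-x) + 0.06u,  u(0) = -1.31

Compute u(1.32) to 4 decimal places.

Heun: k1 = f(x_n, u_n); k2 = f(x_n + h, u_n + h·k1); u_{n+1} = u_n + (h/2)·(k1 + k2).
x=0.000000, u=-1.310000:
  k1 = f(0.000000, -1.310000) = 1.731400
  k2 = f(0.440000, -0.548184) = 1.132815
  u ← -1.310000 + (0.44/2)·(1.731400 + 1.132815) = -0.679873
x=0.440000, u=-0.679873:
  k1 = f(0.440000, -0.679873) = 1.124914
  k2 = f(0.880000, -0.184911) = 0.739662
  u ← -0.679873 + (0.44/2)·(1.124914 + 0.739662) = -0.269666
x=0.880000, u=-0.269666:
  k1 = f(0.880000, -0.269666) = 0.734577
  k2 = f(1.320000, 0.053548) = 0.486728
  u ← -0.269666 + (0.44/2)·(0.734577 + 0.486728) = -0.000979
u(1.32) ≈ -0.0010

-0.0010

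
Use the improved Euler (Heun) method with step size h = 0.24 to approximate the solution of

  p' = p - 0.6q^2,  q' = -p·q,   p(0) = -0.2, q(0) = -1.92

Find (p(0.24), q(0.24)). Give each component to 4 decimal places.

-0.8744, -2.1541

Heun on (p,q): k1 = f(s_n, state_n); k2 = f(s_n + h, state_n + h·k1); state_{n+1} = state_n + (h/2)·(k1 + k2).
0.000000: (-0.200000, -1.920000)
  k1 = (-2.411840, -0.384000)
  predictor → (-0.778842, -2.012160)
  k2 = (-3.208114, -1.567154)
  → (-0.874395, -2.154138)
(p(0.24), q(0.24)) ≈ (-0.8744, -2.1541)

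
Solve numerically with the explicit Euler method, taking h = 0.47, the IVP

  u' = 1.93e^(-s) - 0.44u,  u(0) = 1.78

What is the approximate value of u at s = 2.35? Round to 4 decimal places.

Euler: u_{n+1} = u_n + h·f(s_n, u_n).
s=0.000000, u=1.780000: f=1.146800 → u ← 1.780000 + 0.47·1.146800 = 2.318996
s=0.470000, u=2.318996: f=0.185896 → u ← 2.318996 + 0.47·0.185896 = 2.406367
s=0.940000, u=2.406367: f=-0.304890 → u ← 2.406367 + 0.47·(-0.304890) = 2.263069
s=1.410000, u=2.263069: f=-0.524554 → u ← 2.263069 + 0.47·(-0.524554) = 2.016529
s=1.880000, u=2.016529: f=-0.592774 → u ← 2.016529 + 0.47·(-0.592774) = 1.737925
u(2.35) ≈ 1.7379

1.7379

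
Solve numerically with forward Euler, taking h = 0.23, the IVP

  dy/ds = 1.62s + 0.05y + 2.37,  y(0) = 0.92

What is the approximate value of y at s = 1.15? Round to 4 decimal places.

Euler: y_{n+1} = y_n + h·f(s_n, y_n).
s=0.000000, y=0.920000: f=2.416000 → y ← 0.920000 + 0.23·2.416000 = 1.475680
s=0.230000, y=1.475680: f=2.816384 → y ← 1.475680 + 0.23·2.816384 = 2.123448
s=0.460000, y=2.123448: f=3.221372 → y ← 2.123448 + 0.23·3.221372 = 2.864364
s=0.690000, y=2.864364: f=3.631018 → y ← 2.864364 + 0.23·3.631018 = 3.699498
s=0.920000, y=3.699498: f=4.045375 → y ← 3.699498 + 0.23·4.045375 = 4.629934
y(1.15) ≈ 4.6299

4.6299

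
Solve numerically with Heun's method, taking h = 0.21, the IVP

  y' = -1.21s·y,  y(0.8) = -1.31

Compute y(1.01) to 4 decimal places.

-1.0429

Heun: k1 = f(s_n, y_n); k2 = f(s_n + h, y_n + h·k1); y_{n+1} = y_n + (h/2)·(k1 + k2).
s=0.800000, y=-1.310000:
  k1 = f(0.800000, -1.310000) = 1.268080
  k2 = f(1.010000, -1.043703) = 1.275510
  y ← -1.310000 + (0.21/2)·(1.268080 + 1.275510) = -1.042923
y(1.01) ≈ -1.0429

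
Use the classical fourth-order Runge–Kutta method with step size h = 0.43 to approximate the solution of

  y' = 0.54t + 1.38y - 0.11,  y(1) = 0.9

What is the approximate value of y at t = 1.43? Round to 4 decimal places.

1.9420

RK4: k1 = f(t_n, y_n); k2 = f(t_n + h/2, y_n + (h/2)·k1); k3 = f(t_n + h/2, y_n + (h/2)·k2); k4 = f(t_n + h, y_n + h·k3); y_{n+1} = y_n + (h/6)·(k1 + 2k2 + 2k3 + k4).
t=1.000000, y=0.900000:
  k1 = f(1.000000, 0.900000) = 1.672000
  k2 = f(1.215000, 1.259480) = 2.284182
  k3 = f(1.215000, 1.391099) = 2.465817
  k4 = f(1.430000, 1.960301) = 3.367416
  y ← 0.900000 + (0.43/6)·(k1 + 2k2 + 2k3 + k4) = 1.941991
y(1.43) ≈ 1.9420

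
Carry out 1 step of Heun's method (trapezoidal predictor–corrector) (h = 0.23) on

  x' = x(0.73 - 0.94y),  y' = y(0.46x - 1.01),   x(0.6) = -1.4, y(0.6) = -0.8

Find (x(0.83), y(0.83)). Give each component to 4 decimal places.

Heun on (x,y): k1 = f(t_n, state_n); k2 = f(t_n + h, state_n + h·k1); state_{n+1} = state_n + (h/2)·(k1 + k2).
0.600000: (-1.400000, -0.800000)
  k1 = (-2.074800, 1.323200)
  predictor → (-1.877204, -0.495664)
  k2 = (-2.244994, 0.928633)
  → (-1.896776, -0.541039)
(x(0.83), y(0.83)) ≈ (-1.8968, -0.5410)

-1.8968, -0.5410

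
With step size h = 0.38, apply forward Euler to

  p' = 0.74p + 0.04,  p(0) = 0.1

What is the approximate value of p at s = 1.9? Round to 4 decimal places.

Euler: p_{n+1} = p_n + h·f(s_n, p_n).
s=0.000000, p=0.100000: f=0.114000 → p ← 0.100000 + 0.38·0.114000 = 0.143320
s=0.380000, p=0.143320: f=0.146057 → p ← 0.143320 + 0.38·0.146057 = 0.198822
s=0.760000, p=0.198822: f=0.187128 → p ← 0.198822 + 0.38·0.187128 = 0.269930
s=1.140000, p=0.269930: f=0.239748 → p ← 0.269930 + 0.38·0.239748 = 0.361035
s=1.520000, p=0.361035: f=0.307166 → p ← 0.361035 + 0.38·0.307166 = 0.477758
p(1.9) ≈ 0.4778

0.4778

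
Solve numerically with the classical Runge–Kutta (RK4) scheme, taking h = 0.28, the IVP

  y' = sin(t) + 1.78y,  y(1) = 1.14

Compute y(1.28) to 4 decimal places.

2.2030

RK4: k1 = f(t_n, y_n); k2 = f(t_n + h/2, y_n + (h/2)·k1); k3 = f(t_n + h/2, y_n + (h/2)·k2); k4 = f(t_n + h, y_n + h·k3); y_{n+1} = y_n + (h/6)·(k1 + 2k2 + 2k3 + k4).
t=1.000000, y=1.140000:
  k1 = f(1.000000, 1.140000) = 2.870671
  k2 = f(1.140000, 1.541894) = 3.653205
  k3 = f(1.140000, 1.651449) = 3.848212
  k4 = f(1.280000, 2.217499) = 4.905165
  y ← 1.140000 + (0.28/6)·(k1 + 2k2 + 2k3 + k4) = 2.203005
y(1.28) ≈ 2.2030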